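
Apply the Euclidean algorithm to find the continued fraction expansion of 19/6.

[3; 6]

Run the Euclidean algorithm on 19 and 6; the successive quotients are the partial quotients a_0, a_1, ... (each step inverts the fractional part left over by the previous one):
  19 = 3*6 + 1, so a_0 = 3.
  6 = 6*1 + 0, so a_1 = 6.
The remainder reaches 0 after 2 divisions, so the expansion has 2 partial quotients, read off in order.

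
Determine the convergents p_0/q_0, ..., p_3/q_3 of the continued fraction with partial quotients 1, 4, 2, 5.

Using the convergent recurrence p_i = a_i*p_{i-1} + p_{i-2}, q_i = a_i*q_{i-1} + q_{i-2} with p_{-2}=0, p_{-1}=1, q_{-2}=1, q_{-1}=0:
  i=0: a_0=1, p_0 = 1*1 + 0 = 1, q_0 = 1*0 + 1 = 1.
  i=1: a_1=4, p_1 = 4*1 + 1 = 5, q_1 = 4*1 + 0 = 4.
  i=2: a_2=2, p_2 = 2*5 + 1 = 11, q_2 = 2*4 + 1 = 9.
  i=3: a_3=5, p_3 = 5*11 + 5 = 60, q_3 = 5*9 + 4 = 49.

1/1, 5/4, 11/9, 60/49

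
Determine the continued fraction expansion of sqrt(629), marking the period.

Write x_i = (sqrt(629) + m_i)/d_i with (m_0, d_0) = (0, 1). a_0 = floor(sqrt(629)) = 25, since 25^2 = 625 <= 629 < 676 = 26^2.
Iterate m_{i+1} = d_i*a_i - m_i, d_{i+1} = (629 - m_{i+1}^2)/d_i, a_{i+1} = floor((a_0 + m_{i+1})/d_{i+1}):
  m_1 = 1*25 - 0 = 25, d_1 = (629 - 25^2)/1 = 4/1 = 4, a_1 = floor((25 + 25)/4) = 12.
  m_2 = 4*12 - 25 = 23, d_2 = (629 - 23^2)/4 = 100/4 = 25, a_2 = floor((25 + 23)/25) = 1.
  m_3 = 25*1 - 23 = 2, d_3 = (629 - 2^2)/25 = 625/25 = 25, a_3 = floor((25 + 2)/25) = 1.
  m_4 = 25*1 - 2 = 23, d_4 = (629 - 23^2)/25 = 100/25 = 4, a_4 = floor((25 + 23)/4) = 12.
  m_5 = 4*12 - 23 = 25, d_5 = (629 - 25^2)/4 = 4/4 = 1, a_5 = floor((25 + 25)/1) = 50.
  m_6 = 1*50 - 25 = 25, d_6 = (629 - 25^2)/1 = 4/1 = 4: (m_6, d_6) = (m_1, d_1) = (25, 4), so from here the quotients repeat a_1, ..., a_5; the period length is 5.
Hence the expansion of sqrt(629) is a_0 = 25 followed by the repeating block 12, 1, 1, 12, 50 (period 5).

[25; (12, 1, 1, 12, 50)]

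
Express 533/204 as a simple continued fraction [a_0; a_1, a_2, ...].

Run the Euclidean algorithm on 533 and 204; the successive quotients are the partial quotients a_0, a_1, ... (each step inverts the fractional part left over by the previous one):
  533 = 2*204 + 125, so a_0 = 2.
  204 = 1*125 + 79, so a_1 = 1.
  125 = 1*79 + 46, so a_2 = 1.
  79 = 1*46 + 33, so a_3 = 1.
  46 = 1*33 + 13, so a_4 = 1.
  33 = 2*13 + 7, so a_5 = 2.
  13 = 1*7 + 6, so a_6 = 1.
  7 = 1*6 + 1, so a_7 = 1.
  6 = 6*1 + 0, so a_8 = 6.
The remainder reaches 0 after 9 divisions, so the expansion has 9 partial quotients, read off in order.

[2; 1, 1, 1, 1, 2, 1, 1, 6]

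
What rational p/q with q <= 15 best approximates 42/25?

Expand x = 42/25 as a continued fraction with the Euclidean algorithm:
  42 = 1*25 + 17, so a_0 = 1.
  25 = 1*17 + 8, so a_1 = 1.
  17 = 2*8 + 1, so a_2 = 2.
  8 = 8*1 + 0, so a_3 = 8.
so x = [1; 1, 2, 8].
Convergents (p_i = a_i*p_{i-1} + p_{i-2}, q_i = a_i*q_{i-1} + q_{i-2} with p_{-2}=0, p_{-1}=1, q_{-2}=1, q_{-1}=0), until the denominator exceeds 15:
  i=0: a_0=1, p_0 = 1*1 + 0 = 1, q_0 = 1*0 + 1 = 1.
  i=1: a_1=1, p_1 = 1*1 + 1 = 2, q_1 = 1*1 + 0 = 1.
  i=2: a_2=2, p_2 = 2*2 + 1 = 5, q_2 = 2*1 + 1 = 3.
  i=3: a_3=8, p_3 = 8*5 + 2 = 42, q_3 = 8*3 + 1 = 25.
q_3 = 25 > 15, so the last convergent with denominator <= 15 is p_2/q_2 = 5/3.
The closest fraction with denominator <= 15 is either p_2/q_2 or the intermediate fraction (k*p_2 + p_1)/(k*q_2 + q_1) with the largest k >= 1 whose denominator stays <= 15; these approach x as k grows, and every other convergent or intermediate fraction in range is farther away.
Largest k: floor((15 - q_1)/q_2) = floor((15 - 1)/3) = 4.
That gives (4*5 + 2)/(4*3 + 1) = 22/13.
Compare the errors: |x - 5/3| = |42*3 - 5*25|/(25*3) = 1/75, and |x - 22/13| = |42*13 - 22*25|/(25*13) = 4/325.
Cross-multiplying, 4*75 = 300 < 325 = 1*325, so 4/325 is smaller: the intermediate fraction 22/13 is closer to x than 5/3.

22/13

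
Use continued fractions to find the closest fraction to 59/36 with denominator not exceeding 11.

18/11

Expand x = 59/36 as a continued fraction with the Euclidean algorithm:
  59 = 1*36 + 23, so a_0 = 1.
  36 = 1*23 + 13, so a_1 = 1.
  23 = 1*13 + 10, so a_2 = 1.
  13 = 1*10 + 3, so a_3 = 1.
  10 = 3*3 + 1, so a_4 = 3.
  3 = 3*1 + 0, so a_5 = 3.
so x = [1; 1, 1, 1, 3, 3].
Convergents (p_i = a_i*p_{i-1} + p_{i-2}, q_i = a_i*q_{i-1} + q_{i-2} with p_{-2}=0, p_{-1}=1, q_{-2}=1, q_{-1}=0), until the denominator exceeds 11:
  i=0: a_0=1, p_0 = 1*1 + 0 = 1, q_0 = 1*0 + 1 = 1.
  i=1: a_1=1, p_1 = 1*1 + 1 = 2, q_1 = 1*1 + 0 = 1.
  i=2: a_2=1, p_2 = 1*2 + 1 = 3, q_2 = 1*1 + 1 = 2.
  i=3: a_3=1, p_3 = 1*3 + 2 = 5, q_3 = 1*2 + 1 = 3.
  i=4: a_4=3, p_4 = 3*5 + 3 = 18, q_4 = 3*3 + 2 = 11.
  i=5: a_5=3, p_5 = 3*18 + 5 = 59, q_5 = 3*11 + 3 = 36.
q_5 = 36 > 11, so the last convergent with denominator <= 11 is p_4/q_4 = 18/11.
The closest fraction with denominator <= 11 is either p_4/q_4 or the intermediate fraction (k*p_4 + p_3)/(k*q_4 + q_3) with the largest k >= 1 whose denominator stays <= 11; these approach x as k grows, and every other convergent or intermediate fraction in range is farther away.
Largest k: floor((11 - q_3)/q_4) = floor((11 - 3)/11) = 0.
Since k = 0, no intermediate fraction beyond p_4/q_4 has denominator <= 11, so the convergent 18/11 is the closest (its error is |59*11 - 18*36|/(36*11) = 1/396).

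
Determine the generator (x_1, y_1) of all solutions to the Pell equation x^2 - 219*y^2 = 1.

First expand sqrt(219) as a continued fraction. With x_i = (sqrt(219) + m_i)/d_i and (m_0, d_0) = (0, 1): a_0 = floor(sqrt(219)) = 14, since 14^2 = 196 <= 219 < 225 = 15^2.
Iterate m_{i+1} = d_i*a_i - m_i, d_{i+1} = (219 - m_{i+1}^2)/d_i, a_{i+1} = floor((a_0 + m_{i+1})/d_{i+1}):
  m_1 = 1*14 - 0 = 14, d_1 = (219 - 14^2)/1 = 23/1 = 23, a_1 = floor((14 + 14)/23) = 1.
  m_2 = 23*1 - 14 = 9, d_2 = (219 - 9^2)/23 = 138/23 = 6, a_2 = floor((14 + 9)/6) = 3.
  m_3 = 6*3 - 9 = 9, d_3 = (219 - 9^2)/6 = 138/6 = 23, a_3 = floor((14 + 9)/23) = 1.
  m_4 = 23*1 - 9 = 14, d_4 = (219 - 14^2)/23 = 23/23 = 1, a_4 = floor((14 + 14)/1) = 28.
  m_5 = 1*28 - 14 = 14, d_5 = (219 - 14^2)/1 = 23/1 = 23: (m_5, d_5) = (m_1, d_1) = (14, 23), so from here the quotients repeat a_1, ..., a_4; the period length is 4.
So sqrt(219) = [14; (1, 3, 1, 28)] with period length k = 4.
k is even, so the fundamental solution of x^2 - 219y^2 = 1 is (p_{k-1}, q_{k-1}) = (p_3, q_3); compute convergents through index 3.
Convergents (p_i = a_i*p_{i-1} + p_{i-2}, q_i = a_i*q_{i-1} + q_{i-2} with p_{-2}=0, p_{-1}=1, q_{-2}=1, q_{-1}=0):
  i=0: a_0=14, p_0 = 14*1 + 0 = 14, q_0 = 14*0 + 1 = 1.
  i=1: a_1=1, p_1 = 1*14 + 1 = 15, q_1 = 1*1 + 0 = 1.
  i=2: a_2=3, p_2 = 3*15 + 14 = 59, q_2 = 3*1 + 1 = 4.
  i=3: a_3=1, p_3 = 1*59 + 15 = 74, q_3 = 1*4 + 1 = 5.
Check: 74^2 - 219*5^2 = 5476 - 5475 = 1, so (x, y) = (74, 5) solves the equation, and by the theorem it is the least positive solution.

(x, y) = (74, 5)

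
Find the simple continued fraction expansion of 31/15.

[2; 15]

Run the Euclidean algorithm on 31 and 15; the successive quotients are the partial quotients a_0, a_1, ... (each step inverts the fractional part left over by the previous one):
  31 = 2*15 + 1, so a_0 = 2.
  15 = 15*1 + 0, so a_1 = 15.
The remainder reaches 0 after 2 divisions, so the expansion has 2 partial quotients, read off in order.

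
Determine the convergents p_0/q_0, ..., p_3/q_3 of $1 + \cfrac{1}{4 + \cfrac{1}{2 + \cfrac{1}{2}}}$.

Using the convergent recurrence p_i = a_i*p_{i-1} + p_{i-2}, q_i = a_i*q_{i-1} + q_{i-2} with p_{-2}=0, p_{-1}=1, q_{-2}=1, q_{-1}=0:
  i=0: a_0=1, p_0 = 1*1 + 0 = 1, q_0 = 1*0 + 1 = 1.
  i=1: a_1=4, p_1 = 4*1 + 1 = 5, q_1 = 4*1 + 0 = 4.
  i=2: a_2=2, p_2 = 2*5 + 1 = 11, q_2 = 2*4 + 1 = 9.
  i=3: a_3=2, p_3 = 2*11 + 5 = 27, q_3 = 2*9 + 4 = 22.

1/1, 5/4, 11/9, 27/22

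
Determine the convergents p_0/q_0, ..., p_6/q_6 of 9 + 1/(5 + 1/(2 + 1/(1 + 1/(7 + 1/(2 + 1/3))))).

Using the convergent recurrence p_i = a_i*p_{i-1} + p_{i-2}, q_i = a_i*q_{i-1} + q_{i-2} with p_{-2}=0, p_{-1}=1, q_{-2}=1, q_{-1}=0:
  i=0: a_0=9, p_0 = 9*1 + 0 = 9, q_0 = 9*0 + 1 = 1.
  i=1: a_1=5, p_1 = 5*9 + 1 = 46, q_1 = 5*1 + 0 = 5.
  i=2: a_2=2, p_2 = 2*46 + 9 = 101, q_2 = 2*5 + 1 = 11.
  i=3: a_3=1, p_3 = 1*101 + 46 = 147, q_3 = 1*11 + 5 = 16.
  i=4: a_4=7, p_4 = 7*147 + 101 = 1130, q_4 = 7*16 + 11 = 123.
  i=5: a_5=2, p_5 = 2*1130 + 147 = 2407, q_5 = 2*123 + 16 = 262.
  i=6: a_6=3, p_6 = 3*2407 + 1130 = 8351, q_6 = 3*262 + 123 = 909.

9/1, 46/5, 101/11, 147/16, 1130/123, 2407/262, 8351/909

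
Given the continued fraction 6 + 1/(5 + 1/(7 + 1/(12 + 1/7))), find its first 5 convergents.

Using the convergent recurrence p_i = a_i*p_{i-1} + p_{i-2}, q_i = a_i*q_{i-1} + q_{i-2} with p_{-2}=0, p_{-1}=1, q_{-2}=1, q_{-1}=0:
  i=0: a_0=6, p_0 = 6*1 + 0 = 6, q_0 = 6*0 + 1 = 1.
  i=1: a_1=5, p_1 = 5*6 + 1 = 31, q_1 = 5*1 + 0 = 5.
  i=2: a_2=7, p_2 = 7*31 + 6 = 223, q_2 = 7*5 + 1 = 36.
  i=3: a_3=12, p_3 = 12*223 + 31 = 2707, q_3 = 12*36 + 5 = 437.
  i=4: a_4=7, p_4 = 7*2707 + 223 = 19172, q_4 = 7*437 + 36 = 3095.

6/1, 31/5, 223/36, 2707/437, 19172/3095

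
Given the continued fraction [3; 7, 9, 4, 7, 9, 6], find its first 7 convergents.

Using the convergent recurrence p_i = a_i*p_{i-1} + p_{i-2}, q_i = a_i*q_{i-1} + q_{i-2} with p_{-2}=0, p_{-1}=1, q_{-2}=1, q_{-1}=0:
  i=0: a_0=3, p_0 = 3*1 + 0 = 3, q_0 = 3*0 + 1 = 1.
  i=1: a_1=7, p_1 = 7*3 + 1 = 22, q_1 = 7*1 + 0 = 7.
  i=2: a_2=9, p_2 = 9*22 + 3 = 201, q_2 = 9*7 + 1 = 64.
  i=3: a_3=4, p_3 = 4*201 + 22 = 826, q_3 = 4*64 + 7 = 263.
  i=4: a_4=7, p_4 = 7*826 + 201 = 5983, q_4 = 7*263 + 64 = 1905.
  i=5: a_5=9, p_5 = 9*5983 + 826 = 54673, q_5 = 9*1905 + 263 = 17408.
  i=6: a_6=6, p_6 = 6*54673 + 5983 = 334021, q_6 = 6*17408 + 1905 = 106353.

3/1, 22/7, 201/64, 826/263, 5983/1905, 54673/17408, 334021/106353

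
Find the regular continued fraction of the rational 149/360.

Run the Euclidean algorithm on 149 and 360; the successive quotients are the partial quotients a_0, a_1, ... (each step inverts the fractional part left over by the previous one):
  149 = 0*360 + 149, so a_0 = 0.
  360 = 2*149 + 62, so a_1 = 2.
  149 = 2*62 + 25, so a_2 = 2.
  62 = 2*25 + 12, so a_3 = 2.
  25 = 2*12 + 1, so a_4 = 2.
  12 = 12*1 + 0, so a_5 = 12.
The remainder reaches 0 after 6 divisions, so the expansion has 6 partial quotients, read off in order.

[0; 2, 2, 2, 2, 12]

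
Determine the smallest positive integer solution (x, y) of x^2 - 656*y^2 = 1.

First expand sqrt(656) as a continued fraction. With x_i = (sqrt(656) + m_i)/d_i and (m_0, d_0) = (0, 1): a_0 = floor(sqrt(656)) = 25, since 25^2 = 625 <= 656 < 676 = 26^2.
Iterate m_{i+1} = d_i*a_i - m_i, d_{i+1} = (656 - m_{i+1}^2)/d_i, a_{i+1} = floor((a_0 + m_{i+1})/d_{i+1}):
  m_1 = 1*25 - 0 = 25, d_1 = (656 - 25^2)/1 = 31/1 = 31, a_1 = floor((25 + 25)/31) = 1.
  m_2 = 31*1 - 25 = 6, d_2 = (656 - 6^2)/31 = 620/31 = 20, a_2 = floor((25 + 6)/20) = 1.
  m_3 = 20*1 - 6 = 14, d_3 = (656 - 14^2)/20 = 460/20 = 23, a_3 = floor((25 + 14)/23) = 1.
  m_4 = 23*1 - 14 = 9, d_4 = (656 - 9^2)/23 = 575/23 = 25, a_4 = floor((25 + 9)/25) = 1.
  m_5 = 25*1 - 9 = 16, d_5 = (656 - 16^2)/25 = 400/25 = 16, a_5 = floor((25 + 16)/16) = 2.
  m_6 = 16*2 - 16 = 16, d_6 = (656 - 16^2)/16 = 400/16 = 25, a_6 = floor((25 + 16)/25) = 1.
  m_7 = 25*1 - 16 = 9, d_7 = (656 - 9^2)/25 = 575/25 = 23, a_7 = floor((25 + 9)/23) = 1.
  m_8 = 23*1 - 9 = 14, d_8 = (656 - 14^2)/23 = 460/23 = 20, a_8 = floor((25 + 14)/20) = 1.
  m_9 = 20*1 - 14 = 6, d_9 = (656 - 6^2)/20 = 620/20 = 31, a_9 = floor((25 + 6)/31) = 1.
  m_10 = 31*1 - 6 = 25, d_10 = (656 - 25^2)/31 = 31/31 = 1, a_10 = floor((25 + 25)/1) = 50.
  m_11 = 1*50 - 25 = 25, d_11 = (656 - 25^2)/1 = 31/1 = 31: (m_11, d_11) = (m_1, d_1) = (25, 31), so from here the quotients repeat a_1, ..., a_10; the period length is 10.
So sqrt(656) = [25; (1, 1, 1, 1, 2, 1, 1, 1, 1, 50)] with period length k = 10.
k is even, so the fundamental solution of x^2 - 656y^2 = 1 is (p_{k-1}, q_{k-1}) = (p_9, q_9); compute convergents through index 9.
Convergents (p_i = a_i*p_{i-1} + p_{i-2}, q_i = a_i*q_{i-1} + q_{i-2} with p_{-2}=0, p_{-1}=1, q_{-2}=1, q_{-1}=0):
  i=0: a_0=25, p_0 = 25*1 + 0 = 25, q_0 = 25*0 + 1 = 1.
  i=1: a_1=1, p_1 = 1*25 + 1 = 26, q_1 = 1*1 + 0 = 1.
  i=2: a_2=1, p_2 = 1*26 + 25 = 51, q_2 = 1*1 + 1 = 2.
  i=3: a_3=1, p_3 = 1*51 + 26 = 77, q_3 = 1*2 + 1 = 3.
  i=4: a_4=1, p_4 = 1*77 + 51 = 128, q_4 = 1*3 + 2 = 5.
  i=5: a_5=2, p_5 = 2*128 + 77 = 333, q_5 = 2*5 + 3 = 13.
  i=6: a_6=1, p_6 = 1*333 + 128 = 461, q_6 = 1*13 + 5 = 18.
  i=7: a_7=1, p_7 = 1*461 + 333 = 794, q_7 = 1*18 + 13 = 31.
  i=8: a_8=1, p_8 = 1*794 + 461 = 1255, q_8 = 1*31 + 18 = 49.
  i=9: a_9=1, p_9 = 1*1255 + 794 = 2049, q_9 = 1*49 + 31 = 80.
Check: 2049^2 - 656*80^2 = 4198401 - 4198400 = 1, so (x, y) = (2049, 80) solves the equation, and by the theorem it is the least positive solution.

(x, y) = (2049, 80)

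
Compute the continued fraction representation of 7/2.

Run the Euclidean algorithm on 7 and 2; the successive quotients are the partial quotients a_0, a_1, ... (each step inverts the fractional part left over by the previous one):
  7 = 3*2 + 1, so a_0 = 3.
  2 = 2*1 + 0, so a_1 = 2.
The remainder reaches 0 after 2 divisions, so the expansion has 2 partial quotients, read off in order.

[3; 2]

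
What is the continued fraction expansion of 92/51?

Run the Euclidean algorithm on 92 and 51; the successive quotients are the partial quotients a_0, a_1, ... (each step inverts the fractional part left over by the previous one):
  92 = 1*51 + 41, so a_0 = 1.
  51 = 1*41 + 10, so a_1 = 1.
  41 = 4*10 + 1, so a_2 = 4.
  10 = 10*1 + 0, so a_3 = 10.
The remainder reaches 0 after 4 divisions, so the expansion has 4 partial quotients, read off in order.

[1; 1, 4, 10]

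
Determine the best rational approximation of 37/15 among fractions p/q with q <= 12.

Expand x = 37/15 as a continued fraction with the Euclidean algorithm:
  37 = 2*15 + 7, so a_0 = 2.
  15 = 2*7 + 1, so a_1 = 2.
  7 = 7*1 + 0, so a_2 = 7.
so x = [2; 2, 7].
Convergents (p_i = a_i*p_{i-1} + p_{i-2}, q_i = a_i*q_{i-1} + q_{i-2} with p_{-2}=0, p_{-1}=1, q_{-2}=1, q_{-1}=0), until the denominator exceeds 12:
  i=0: a_0=2, p_0 = 2*1 + 0 = 2, q_0 = 2*0 + 1 = 1.
  i=1: a_1=2, p_1 = 2*2 + 1 = 5, q_1 = 2*1 + 0 = 2.
  i=2: a_2=7, p_2 = 7*5 + 2 = 37, q_2 = 7*2 + 1 = 15.
q_2 = 15 > 12, so the last convergent with denominator <= 12 is p_1/q_1 = 5/2.
The closest fraction with denominator <= 12 is either p_1/q_1 or the intermediate fraction (k*p_1 + p_0)/(k*q_1 + q_0) with the largest k >= 1 whose denominator stays <= 12; these approach x as k grows, and every other convergent or intermediate fraction in range is farther away.
Largest k: floor((12 - q_0)/q_1) = floor((12 - 1)/2) = 5.
That gives (5*5 + 2)/(5*2 + 1) = 27/11.
Compare the errors: |x - 5/2| = |37*2 - 5*15|/(15*2) = 1/30, and |x - 27/11| = |37*11 - 27*15|/(15*11) = 2/165.
Cross-multiplying, 2*30 = 60 < 165 = 1*165, so 2/165 is smaller: the intermediate fraction 27/11 is closer to x than 5/2.

27/11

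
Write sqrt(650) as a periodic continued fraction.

Write x_i = (sqrt(650) + m_i)/d_i with (m_0, d_0) = (0, 1). a_0 = floor(sqrt(650)) = 25, since 25^2 = 625 <= 650 < 676 = 26^2.
Iterate m_{i+1} = d_i*a_i - m_i, d_{i+1} = (650 - m_{i+1}^2)/d_i, a_{i+1} = floor((a_0 + m_{i+1})/d_{i+1}):
  m_1 = 1*25 - 0 = 25, d_1 = (650 - 25^2)/1 = 25/1 = 25, a_1 = floor((25 + 25)/25) = 2.
  m_2 = 25*2 - 25 = 25, d_2 = (650 - 25^2)/25 = 25/25 = 1, a_2 = floor((25 + 25)/1) = 50.
  m_3 = 1*50 - 25 = 25, d_3 = (650 - 25^2)/1 = 25/1 = 25: (m_3, d_3) = (m_1, d_1) = (25, 25), so from here the quotients repeat a_1, a_2; the period length is 2.
Hence the expansion of sqrt(650) is a_0 = 25 followed by the repeating block 2, 50 (period 2).

[25; (2, 50)]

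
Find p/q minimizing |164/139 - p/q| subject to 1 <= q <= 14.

Expand x = 164/139 as a continued fraction with the Euclidean algorithm:
  164 = 1*139 + 25, so a_0 = 1.
  139 = 5*25 + 14, so a_1 = 5.
  25 = 1*14 + 11, so a_2 = 1.
  14 = 1*11 + 3, so a_3 = 1.
  11 = 3*3 + 2, so a_4 = 3.
  3 = 1*2 + 1, so a_5 = 1.
  2 = 2*1 + 0, so a_6 = 2.
so x = [1; 5, 1, 1, 3, 1, 2].
Convergents (p_i = a_i*p_{i-1} + p_{i-2}, q_i = a_i*q_{i-1} + q_{i-2} with p_{-2}=0, p_{-1}=1, q_{-2}=1, q_{-1}=0), until the denominator exceeds 14:
  i=0: a_0=1, p_0 = 1*1 + 0 = 1, q_0 = 1*0 + 1 = 1.
  i=1: a_1=5, p_1 = 5*1 + 1 = 6, q_1 = 5*1 + 0 = 5.
  i=2: a_2=1, p_2 = 1*6 + 1 = 7, q_2 = 1*5 + 1 = 6.
  i=3: a_3=1, p_3 = 1*7 + 6 = 13, q_3 = 1*6 + 5 = 11.
  i=4: a_4=3, p_4 = 3*13 + 7 = 46, q_4 = 3*11 + 6 = 39.
q_4 = 39 > 14, so the last convergent with denominator <= 14 is p_3/q_3 = 13/11.
The closest fraction with denominator <= 14 is either p_3/q_3 or the intermediate fraction (k*p_3 + p_2)/(k*q_3 + q_2) with the largest k >= 1 whose denominator stays <= 14; these approach x as k grows, and every other convergent or intermediate fraction in range is farther away.
Largest k: floor((14 - q_2)/q_3) = floor((14 - 6)/11) = 0.
Since k = 0, no intermediate fraction beyond p_3/q_3 has denominator <= 14, so the convergent 13/11 is the closest (its error is |164*11 - 13*139|/(139*11) = 3/1529).

13/11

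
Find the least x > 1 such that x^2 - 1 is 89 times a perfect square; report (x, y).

(x, y) = (500001, 53000)

First expand sqrt(89) as a continued fraction. With x_i = (sqrt(89) + m_i)/d_i and (m_0, d_0) = (0, 1): a_0 = floor(sqrt(89)) = 9, since 9^2 = 81 <= 89 < 100 = 10^2.
Iterate m_{i+1} = d_i*a_i - m_i, d_{i+1} = (89 - m_{i+1}^2)/d_i, a_{i+1} = floor((a_0 + m_{i+1})/d_{i+1}):
  m_1 = 1*9 - 0 = 9, d_1 = (89 - 9^2)/1 = 8/1 = 8, a_1 = floor((9 + 9)/8) = 2.
  m_2 = 8*2 - 9 = 7, d_2 = (89 - 7^2)/8 = 40/8 = 5, a_2 = floor((9 + 7)/5) = 3.
  m_3 = 5*3 - 7 = 8, d_3 = (89 - 8^2)/5 = 25/5 = 5, a_3 = floor((9 + 8)/5) = 3.
  m_4 = 5*3 - 8 = 7, d_4 = (89 - 7^2)/5 = 40/5 = 8, a_4 = floor((9 + 7)/8) = 2.
  m_5 = 8*2 - 7 = 9, d_5 = (89 - 9^2)/8 = 8/8 = 1, a_5 = floor((9 + 9)/1) = 18.
  m_6 = 1*18 - 9 = 9, d_6 = (89 - 9^2)/1 = 8/1 = 8: (m_6, d_6) = (m_1, d_1) = (9, 8), so from here the quotients repeat a_1, ..., a_5; the period length is 5.
So sqrt(89) = [9; (2, 3, 3, 2, 18)] with period length k = 5.
k is odd, so (p_{k-1}, q_{k-1}) only solves x^2 - 89y^2 = -1 and the fundamental solution of x^2 - 89y^2 = 1 is (p_{2k-1}, q_{2k-1}) = (p_9, q_9); compute convergents through index 9, running through the period twice.
Convergents (p_i = a_i*p_{i-1} + p_{i-2}, q_i = a_i*q_{i-1} + q_{i-2} with p_{-2}=0, p_{-1}=1, q_{-2}=1, q_{-1}=0):
  i=0: a_0=9, p_0 = 9*1 + 0 = 9, q_0 = 9*0 + 1 = 1.
  i=1: a_1=2, p_1 = 2*9 + 1 = 19, q_1 = 2*1 + 0 = 2.
  i=2: a_2=3, p_2 = 3*19 + 9 = 66, q_2 = 3*2 + 1 = 7.
  i=3: a_3=3, p_3 = 3*66 + 19 = 217, q_3 = 3*7 + 2 = 23.
  i=4: a_4=2, p_4 = 2*217 + 66 = 500, q_4 = 2*23 + 7 = 53.
  i=5: a_5=18, p_5 = 18*500 + 217 = 9217, q_5 = 18*53 + 23 = 977.
  i=6: a_6=2, p_6 = 2*9217 + 500 = 18934, q_6 = 2*977 + 53 = 2007.
  i=7: a_7=3, p_7 = 3*18934 + 9217 = 66019, q_7 = 3*2007 + 977 = 6998.
  i=8: a_8=3, p_8 = 3*66019 + 18934 = 216991, q_8 = 3*6998 + 2007 = 23001.
  i=9: a_9=2, p_9 = 2*216991 + 66019 = 500001, q_9 = 2*23001 + 6998 = 53000.
Indeed p_4^2 - 89*q_4^2 = 250000 - 250001 = -1, not +1.
Check: 500001^2 - 89*53000^2 = 250001000001 - 250001000000 = 1, so (x, y) = (500001, 53000) solves the equation, and by the theorem it is the least positive solution.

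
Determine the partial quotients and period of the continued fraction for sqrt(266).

[16; (3, 4, 3, 32)]

Write x_i = (sqrt(266) + m_i)/d_i with (m_0, d_0) = (0, 1). a_0 = floor(sqrt(266)) = 16, since 16^2 = 256 <= 266 < 289 = 17^2.
Iterate m_{i+1} = d_i*a_i - m_i, d_{i+1} = (266 - m_{i+1}^2)/d_i, a_{i+1} = floor((a_0 + m_{i+1})/d_{i+1}):
  m_1 = 1*16 - 0 = 16, d_1 = (266 - 16^2)/1 = 10/1 = 10, a_1 = floor((16 + 16)/10) = 3.
  m_2 = 10*3 - 16 = 14, d_2 = (266 - 14^2)/10 = 70/10 = 7, a_2 = floor((16 + 14)/7) = 4.
  m_3 = 7*4 - 14 = 14, d_3 = (266 - 14^2)/7 = 70/7 = 10, a_3 = floor((16 + 14)/10) = 3.
  m_4 = 10*3 - 14 = 16, d_4 = (266 - 16^2)/10 = 10/10 = 1, a_4 = floor((16 + 16)/1) = 32.
  m_5 = 1*32 - 16 = 16, d_5 = (266 - 16^2)/1 = 10/1 = 10: (m_5, d_5) = (m_1, d_1) = (16, 10), so from here the quotients repeat a_1, ..., a_4; the period length is 4.
Hence the expansion of sqrt(266) is a_0 = 16 followed by the repeating block 3, 4, 3, 32 (period 4).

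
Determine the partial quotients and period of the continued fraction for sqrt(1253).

[35; (2, 1, 1, 17, 10, 17, 1, 1, 2, 70)]

Write x_i = (sqrt(1253) + m_i)/d_i with (m_0, d_0) = (0, 1). a_0 = floor(sqrt(1253)) = 35, since 35^2 = 1225 <= 1253 < 1296 = 36^2.
Iterate m_{i+1} = d_i*a_i - m_i, d_{i+1} = (1253 - m_{i+1}^2)/d_i, a_{i+1} = floor((a_0 + m_{i+1})/d_{i+1}):
  m_1 = 1*35 - 0 = 35, d_1 = (1253 - 35^2)/1 = 28/1 = 28, a_1 = floor((35 + 35)/28) = 2.
  m_2 = 28*2 - 35 = 21, d_2 = (1253 - 21^2)/28 = 812/28 = 29, a_2 = floor((35 + 21)/29) = 1.
  m_3 = 29*1 - 21 = 8, d_3 = (1253 - 8^2)/29 = 1189/29 = 41, a_3 = floor((35 + 8)/41) = 1.
  m_4 = 41*1 - 8 = 33, d_4 = (1253 - 33^2)/41 = 164/41 = 4, a_4 = floor((35 + 33)/4) = 17.
  m_5 = 4*17 - 33 = 35, d_5 = (1253 - 35^2)/4 = 28/4 = 7, a_5 = floor((35 + 35)/7) = 10.
  m_6 = 7*10 - 35 = 35, d_6 = (1253 - 35^2)/7 = 28/7 = 4, a_6 = floor((35 + 35)/4) = 17.
  m_7 = 4*17 - 35 = 33, d_7 = (1253 - 33^2)/4 = 164/4 = 41, a_7 = floor((35 + 33)/41) = 1.
  m_8 = 41*1 - 33 = 8, d_8 = (1253 - 8^2)/41 = 1189/41 = 29, a_8 = floor((35 + 8)/29) = 1.
  m_9 = 29*1 - 8 = 21, d_9 = (1253 - 21^2)/29 = 812/29 = 28, a_9 = floor((35 + 21)/28) = 2.
  m_10 = 28*2 - 21 = 35, d_10 = (1253 - 35^2)/28 = 28/28 = 1, a_10 = floor((35 + 35)/1) = 70.
  m_11 = 1*70 - 35 = 35, d_11 = (1253 - 35^2)/1 = 28/1 = 28: (m_11, d_11) = (m_1, d_1) = (35, 28), so from here the quotients repeat a_1, ..., a_10; the period length is 10.
Hence the expansion of sqrt(1253) is a_0 = 35 followed by the repeating block 2, 1, 1, 17, 10, 17, 1, 1, 2, 70 (period 10).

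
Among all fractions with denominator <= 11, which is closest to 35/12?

32/11

Expand x = 35/12 as a continued fraction with the Euclidean algorithm:
  35 = 2*12 + 11, so a_0 = 2.
  12 = 1*11 + 1, so a_1 = 1.
  11 = 11*1 + 0, so a_2 = 11.
so x = [2; 1, 11].
Convergents (p_i = a_i*p_{i-1} + p_{i-2}, q_i = a_i*q_{i-1} + q_{i-2} with p_{-2}=0, p_{-1}=1, q_{-2}=1, q_{-1}=0), until the denominator exceeds 11:
  i=0: a_0=2, p_0 = 2*1 + 0 = 2, q_0 = 2*0 + 1 = 1.
  i=1: a_1=1, p_1 = 1*2 + 1 = 3, q_1 = 1*1 + 0 = 1.
  i=2: a_2=11, p_2 = 11*3 + 2 = 35, q_2 = 11*1 + 1 = 12.
q_2 = 12 > 11, so the last convergent with denominator <= 11 is p_1/q_1 = 3/1.
The closest fraction with denominator <= 11 is either p_1/q_1 or the intermediate fraction (k*p_1 + p_0)/(k*q_1 + q_0) with the largest k >= 1 whose denominator stays <= 11; these approach x as k grows, and every other convergent or intermediate fraction in range is farther away.
Largest k: floor((11 - q_0)/q_1) = floor((11 - 1)/1) = 10.
That gives (10*3 + 2)/(10*1 + 1) = 32/11.
Compare the errors: |x - 3/1| = |35*1 - 3*12|/(12*1) = 1/12, and |x - 32/11| = |35*11 - 32*12|/(12*11) = 1/132.
Cross-multiplying, 1*12 = 12 < 132 = 1*132, so 1/132 is smaller: the intermediate fraction 32/11 is closer to x than 3/1.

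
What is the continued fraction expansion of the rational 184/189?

[0; 1, 36, 1, 4]

Run the Euclidean algorithm on 184 and 189; the successive quotients are the partial quotients a_0, a_1, ... (each step inverts the fractional part left over by the previous one):
  184 = 0*189 + 184, so a_0 = 0.
  189 = 1*184 + 5, so a_1 = 1.
  184 = 36*5 + 4, so a_2 = 36.
  5 = 1*4 + 1, so a_3 = 1.
  4 = 4*1 + 0, so a_4 = 4.
The remainder reaches 0 after 5 divisions, so the expansion has 5 partial quotients, read off in order.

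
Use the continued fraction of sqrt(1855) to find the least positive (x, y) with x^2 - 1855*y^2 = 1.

(x, y) = (7373836, 171207)

First expand sqrt(1855) as a continued fraction. With x_i = (sqrt(1855) + m_i)/d_i and (m_0, d_0) = (0, 1): a_0 = floor(sqrt(1855)) = 43, since 43^2 = 1849 <= 1855 < 1936 = 44^2.
Iterate m_{i+1} = d_i*a_i - m_i, d_{i+1} = (1855 - m_{i+1}^2)/d_i, a_{i+1} = floor((a_0 + m_{i+1})/d_{i+1}):
  m_1 = 1*43 - 0 = 43, d_1 = (1855 - 43^2)/1 = 6/1 = 6, a_1 = floor((43 + 43)/6) = 14.
  m_2 = 6*14 - 43 = 41, d_2 = (1855 - 41^2)/6 = 174/6 = 29, a_2 = floor((43 + 41)/29) = 2.
  m_3 = 29*2 - 41 = 17, d_3 = (1855 - 17^2)/29 = 1566/29 = 54, a_3 = floor((43 + 17)/54) = 1.
  m_4 = 54*1 - 17 = 37, d_4 = (1855 - 37^2)/54 = 486/54 = 9, a_4 = floor((43 + 37)/9) = 8.
  m_5 = 9*8 - 37 = 35, d_5 = (1855 - 35^2)/9 = 630/9 = 70, a_5 = floor((43 + 35)/70) = 1.
  m_6 = 70*1 - 35 = 35, d_6 = (1855 - 35^2)/70 = 630/70 = 9, a_6 = floor((43 + 35)/9) = 8.
  m_7 = 9*8 - 35 = 37, d_7 = (1855 - 37^2)/9 = 486/9 = 54, a_7 = floor((43 + 37)/54) = 1.
  m_8 = 54*1 - 37 = 17, d_8 = (1855 - 17^2)/54 = 1566/54 = 29, a_8 = floor((43 + 17)/29) = 2.
  m_9 = 29*2 - 17 = 41, d_9 = (1855 - 41^2)/29 = 174/29 = 6, a_9 = floor((43 + 41)/6) = 14.
  m_10 = 6*14 - 41 = 43, d_10 = (1855 - 43^2)/6 = 6/6 = 1, a_10 = floor((43 + 43)/1) = 86.
  m_11 = 1*86 - 43 = 43, d_11 = (1855 - 43^2)/1 = 6/1 = 6: (m_11, d_11) = (m_1, d_1) = (43, 6), so from here the quotients repeat a_1, ..., a_10; the period length is 10.
So sqrt(1855) = [43; (14, 2, 1, 8, 1, 8, 1, 2, 14, 86)] with period length k = 10.
k is even, so the fundamental solution of x^2 - 1855y^2 = 1 is (p_{k-1}, q_{k-1}) = (p_9, q_9); compute convergents through index 9.
Convergents (p_i = a_i*p_{i-1} + p_{i-2}, q_i = a_i*q_{i-1} + q_{i-2} with p_{-2}=0, p_{-1}=1, q_{-2}=1, q_{-1}=0):
  i=0: a_0=43, p_0 = 43*1 + 0 = 43, q_0 = 43*0 + 1 = 1.
  i=1: a_1=14, p_1 = 14*43 + 1 = 603, q_1 = 14*1 + 0 = 14.
  i=2: a_2=2, p_2 = 2*603 + 43 = 1249, q_2 = 2*14 + 1 = 29.
  i=3: a_3=1, p_3 = 1*1249 + 603 = 1852, q_3 = 1*29 + 14 = 43.
  i=4: a_4=8, p_4 = 8*1852 + 1249 = 16065, q_4 = 8*43 + 29 = 373.
  i=5: a_5=1, p_5 = 1*16065 + 1852 = 17917, q_5 = 1*373 + 43 = 416.
  i=6: a_6=8, p_6 = 8*17917 + 16065 = 159401, q_6 = 8*416 + 373 = 3701.
  i=7: a_7=1, p_7 = 1*159401 + 17917 = 177318, q_7 = 1*3701 + 416 = 4117.
  i=8: a_8=2, p_8 = 2*177318 + 159401 = 514037, q_8 = 2*4117 + 3701 = 11935.
  i=9: a_9=14, p_9 = 14*514037 + 177318 = 7373836, q_9 = 14*11935 + 4117 = 171207.
Check: 7373836^2 - 1855*171207^2 = 54373457354896 - 54373457354895 = 1, so (x, y) = (7373836, 171207) solves the equation, and by the theorem it is the least positive solution.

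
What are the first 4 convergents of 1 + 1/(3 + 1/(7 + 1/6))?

1/1, 4/3, 29/22, 178/135

Using the convergent recurrence p_i = a_i*p_{i-1} + p_{i-2}, q_i = a_i*q_{i-1} + q_{i-2} with p_{-2}=0, p_{-1}=1, q_{-2}=1, q_{-1}=0:
  i=0: a_0=1, p_0 = 1*1 + 0 = 1, q_0 = 1*0 + 1 = 1.
  i=1: a_1=3, p_1 = 3*1 + 1 = 4, q_1 = 3*1 + 0 = 3.
  i=2: a_2=7, p_2 = 7*4 + 1 = 29, q_2 = 7*3 + 1 = 22.
  i=3: a_3=6, p_3 = 6*29 + 4 = 178, q_3 = 6*22 + 3 = 135.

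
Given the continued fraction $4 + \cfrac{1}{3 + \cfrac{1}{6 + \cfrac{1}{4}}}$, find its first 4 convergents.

Using the convergent recurrence p_i = a_i*p_{i-1} + p_{i-2}, q_i = a_i*q_{i-1} + q_{i-2} with p_{-2}=0, p_{-1}=1, q_{-2}=1, q_{-1}=0:
  i=0: a_0=4, p_0 = 4*1 + 0 = 4, q_0 = 4*0 + 1 = 1.
  i=1: a_1=3, p_1 = 3*4 + 1 = 13, q_1 = 3*1 + 0 = 3.
  i=2: a_2=6, p_2 = 6*13 + 4 = 82, q_2 = 6*3 + 1 = 19.
  i=3: a_3=4, p_3 = 4*82 + 13 = 341, q_3 = 4*19 + 3 = 79.

4/1, 13/3, 82/19, 341/79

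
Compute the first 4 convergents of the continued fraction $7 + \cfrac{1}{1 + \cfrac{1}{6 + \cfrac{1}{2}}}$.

Using the convergent recurrence p_i = a_i*p_{i-1} + p_{i-2}, q_i = a_i*q_{i-1} + q_{i-2} with p_{-2}=0, p_{-1}=1, q_{-2}=1, q_{-1}=0:
  i=0: a_0=7, p_0 = 7*1 + 0 = 7, q_0 = 7*0 + 1 = 1.
  i=1: a_1=1, p_1 = 1*7 + 1 = 8, q_1 = 1*1 + 0 = 1.
  i=2: a_2=6, p_2 = 6*8 + 7 = 55, q_2 = 6*1 + 1 = 7.
  i=3: a_3=2, p_3 = 2*55 + 8 = 118, q_3 = 2*7 + 1 = 15.

7/1, 8/1, 55/7, 118/15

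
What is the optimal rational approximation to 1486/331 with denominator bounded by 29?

130/29

Expand x = 1486/331 as a continued fraction with the Euclidean algorithm:
  1486 = 4*331 + 162, so a_0 = 4.
  331 = 2*162 + 7, so a_1 = 2.
  162 = 23*7 + 1, so a_2 = 23.
  7 = 7*1 + 0, so a_3 = 7.
so x = [4; 2, 23, 7].
Convergents (p_i = a_i*p_{i-1} + p_{i-2}, q_i = a_i*q_{i-1} + q_{i-2} with p_{-2}=0, p_{-1}=1, q_{-2}=1, q_{-1}=0), until the denominator exceeds 29:
  i=0: a_0=4, p_0 = 4*1 + 0 = 4, q_0 = 4*0 + 1 = 1.
  i=1: a_1=2, p_1 = 2*4 + 1 = 9, q_1 = 2*1 + 0 = 2.
  i=2: a_2=23, p_2 = 23*9 + 4 = 211, q_2 = 23*2 + 1 = 47.
q_2 = 47 > 29, so the last convergent with denominator <= 29 is p_1/q_1 = 9/2.
The closest fraction with denominator <= 29 is either p_1/q_1 or the intermediate fraction (k*p_1 + p_0)/(k*q_1 + q_0) with the largest k >= 1 whose denominator stays <= 29; these approach x as k grows, and every other convergent or intermediate fraction in range is farther away.
Largest k: floor((29 - q_0)/q_1) = floor((29 - 1)/2) = 14.
That gives (14*9 + 4)/(14*2 + 1) = 130/29.
Compare the errors: |x - 9/2| = |1486*2 - 9*331|/(331*2) = 7/662, and |x - 130/29| = |1486*29 - 130*331|/(331*29) = 64/9599.
Cross-multiplying, 64*662 = 42368 < 67193 = 7*9599, so 64/9599 is smaller: the intermediate fraction 130/29 is closer to x than 9/2.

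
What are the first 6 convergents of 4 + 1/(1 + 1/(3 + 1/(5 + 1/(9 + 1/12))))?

4/1, 5/1, 19/4, 100/21, 919/193, 11128/2337

Using the convergent recurrence p_i = a_i*p_{i-1} + p_{i-2}, q_i = a_i*q_{i-1} + q_{i-2} with p_{-2}=0, p_{-1}=1, q_{-2}=1, q_{-1}=0:
  i=0: a_0=4, p_0 = 4*1 + 0 = 4, q_0 = 4*0 + 1 = 1.
  i=1: a_1=1, p_1 = 1*4 + 1 = 5, q_1 = 1*1 + 0 = 1.
  i=2: a_2=3, p_2 = 3*5 + 4 = 19, q_2 = 3*1 + 1 = 4.
  i=3: a_3=5, p_3 = 5*19 + 5 = 100, q_3 = 5*4 + 1 = 21.
  i=4: a_4=9, p_4 = 9*100 + 19 = 919, q_4 = 9*21 + 4 = 193.
  i=5: a_5=12, p_5 = 12*919 + 100 = 11128, q_5 = 12*193 + 21 = 2337.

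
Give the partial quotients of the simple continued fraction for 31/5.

[6; 5]

Run the Euclidean algorithm on 31 and 5; the successive quotients are the partial quotients a_0, a_1, ... (each step inverts the fractional part left over by the previous one):
  31 = 6*5 + 1, so a_0 = 6.
  5 = 5*1 + 0, so a_1 = 5.
The remainder reaches 0 after 2 divisions, so the expansion has 2 partial quotients, read off in order.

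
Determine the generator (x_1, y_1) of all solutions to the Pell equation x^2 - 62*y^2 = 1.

(x, y) = (63, 8)

First expand sqrt(62) as a continued fraction. With x_i = (sqrt(62) + m_i)/d_i and (m_0, d_0) = (0, 1): a_0 = floor(sqrt(62)) = 7, since 7^2 = 49 <= 62 < 64 = 8^2.
Iterate m_{i+1} = d_i*a_i - m_i, d_{i+1} = (62 - m_{i+1}^2)/d_i, a_{i+1} = floor((a_0 + m_{i+1})/d_{i+1}):
  m_1 = 1*7 - 0 = 7, d_1 = (62 - 7^2)/1 = 13/1 = 13, a_1 = floor((7 + 7)/13) = 1.
  m_2 = 13*1 - 7 = 6, d_2 = (62 - 6^2)/13 = 26/13 = 2, a_2 = floor((7 + 6)/2) = 6.
  m_3 = 2*6 - 6 = 6, d_3 = (62 - 6^2)/2 = 26/2 = 13, a_3 = floor((7 + 6)/13) = 1.
  m_4 = 13*1 - 6 = 7, d_4 = (62 - 7^2)/13 = 13/13 = 1, a_4 = floor((7 + 7)/1) = 14.
  m_5 = 1*14 - 7 = 7, d_5 = (62 - 7^2)/1 = 13/1 = 13: (m_5, d_5) = (m_1, d_1) = (7, 13), so from here the quotients repeat a_1, ..., a_4; the period length is 4.
So sqrt(62) = [7; (1, 6, 1, 14)] with period length k = 4.
k is even, so the fundamental solution of x^2 - 62y^2 = 1 is (p_{k-1}, q_{k-1}) = (p_3, q_3); compute convergents through index 3.
Convergents (p_i = a_i*p_{i-1} + p_{i-2}, q_i = a_i*q_{i-1} + q_{i-2} with p_{-2}=0, p_{-1}=1, q_{-2}=1, q_{-1}=0):
  i=0: a_0=7, p_0 = 7*1 + 0 = 7, q_0 = 7*0 + 1 = 1.
  i=1: a_1=1, p_1 = 1*7 + 1 = 8, q_1 = 1*1 + 0 = 1.
  i=2: a_2=6, p_2 = 6*8 + 7 = 55, q_2 = 6*1 + 1 = 7.
  i=3: a_3=1, p_3 = 1*55 + 8 = 63, q_3 = 1*7 + 1 = 8.
Check: 63^2 - 62*8^2 = 3969 - 3968 = 1, so (x, y) = (63, 8) solves the equation, and by the theorem it is the least positive solution.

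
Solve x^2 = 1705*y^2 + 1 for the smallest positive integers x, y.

(x, y) = (991, 24)

First expand sqrt(1705) as a continued fraction. With x_i = (sqrt(1705) + m_i)/d_i and (m_0, d_0) = (0, 1): a_0 = floor(sqrt(1705)) = 41, since 41^2 = 1681 <= 1705 < 1764 = 42^2.
Iterate m_{i+1} = d_i*a_i - m_i, d_{i+1} = (1705 - m_{i+1}^2)/d_i, a_{i+1} = floor((a_0 + m_{i+1})/d_{i+1}):
  m_1 = 1*41 - 0 = 41, d_1 = (1705 - 41^2)/1 = 24/1 = 24, a_1 = floor((41 + 41)/24) = 3.
  m_2 = 24*3 - 41 = 31, d_2 = (1705 - 31^2)/24 = 744/24 = 31, a_2 = floor((41 + 31)/31) = 2.
  m_3 = 31*2 - 31 = 31, d_3 = (1705 - 31^2)/31 = 744/31 = 24, a_3 = floor((41 + 31)/24) = 3.
  m_4 = 24*3 - 31 = 41, d_4 = (1705 - 41^2)/24 = 24/24 = 1, a_4 = floor((41 + 41)/1) = 82.
  m_5 = 1*82 - 41 = 41, d_5 = (1705 - 41^2)/1 = 24/1 = 24: (m_5, d_5) = (m_1, d_1) = (41, 24), so from here the quotients repeat a_1, ..., a_4; the period length is 4.
So sqrt(1705) = [41; (3, 2, 3, 82)] with period length k = 4.
k is even, so the fundamental solution of x^2 - 1705y^2 = 1 is (p_{k-1}, q_{k-1}) = (p_3, q_3); compute convergents through index 3.
Convergents (p_i = a_i*p_{i-1} + p_{i-2}, q_i = a_i*q_{i-1} + q_{i-2} with p_{-2}=0, p_{-1}=1, q_{-2}=1, q_{-1}=0):
  i=0: a_0=41, p_0 = 41*1 + 0 = 41, q_0 = 41*0 + 1 = 1.
  i=1: a_1=3, p_1 = 3*41 + 1 = 124, q_1 = 3*1 + 0 = 3.
  i=2: a_2=2, p_2 = 2*124 + 41 = 289, q_2 = 2*3 + 1 = 7.
  i=3: a_3=3, p_3 = 3*289 + 124 = 991, q_3 = 3*7 + 3 = 24.
Check: 991^2 - 1705*24^2 = 982081 - 982080 = 1, so (x, y) = (991, 24) solves the equation, and by the theorem it is the least positive solution.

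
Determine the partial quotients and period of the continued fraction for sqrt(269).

Write x_i = (sqrt(269) + m_i)/d_i with (m_0, d_0) = (0, 1). a_0 = floor(sqrt(269)) = 16, since 16^2 = 256 <= 269 < 289 = 17^2.
Iterate m_{i+1} = d_i*a_i - m_i, d_{i+1} = (269 - m_{i+1}^2)/d_i, a_{i+1} = floor((a_0 + m_{i+1})/d_{i+1}):
  m_1 = 1*16 - 0 = 16, d_1 = (269 - 16^2)/1 = 13/1 = 13, a_1 = floor((16 + 16)/13) = 2.
  m_2 = 13*2 - 16 = 10, d_2 = (269 - 10^2)/13 = 169/13 = 13, a_2 = floor((16 + 10)/13) = 2.
  m_3 = 13*2 - 10 = 16, d_3 = (269 - 16^2)/13 = 13/13 = 1, a_3 = floor((16 + 16)/1) = 32.
  m_4 = 1*32 - 16 = 16, d_4 = (269 - 16^2)/1 = 13/1 = 13: (m_4, d_4) = (m_1, d_1) = (16, 13), so from here the quotients repeat a_1, ..., a_3; the period length is 3.
Hence the expansion of sqrt(269) is a_0 = 16 followed by the repeating block 2, 2, 32 (period 3).

[16; (2, 2, 32)]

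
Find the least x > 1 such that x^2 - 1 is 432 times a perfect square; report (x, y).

First expand sqrt(432) as a continued fraction. With x_i = (sqrt(432) + m_i)/d_i and (m_0, d_0) = (0, 1): a_0 = floor(sqrt(432)) = 20, since 20^2 = 400 <= 432 < 441 = 21^2.
Iterate m_{i+1} = d_i*a_i - m_i, d_{i+1} = (432 - m_{i+1}^2)/d_i, a_{i+1} = floor((a_0 + m_{i+1})/d_{i+1}):
  m_1 = 1*20 - 0 = 20, d_1 = (432 - 20^2)/1 = 32/1 = 32, a_1 = floor((20 + 20)/32) = 1.
  m_2 = 32*1 - 20 = 12, d_2 = (432 - 12^2)/32 = 288/32 = 9, a_2 = floor((20 + 12)/9) = 3.
  m_3 = 9*3 - 12 = 15, d_3 = (432 - 15^2)/9 = 207/9 = 23, a_3 = floor((20 + 15)/23) = 1.
  m_4 = 23*1 - 15 = 8, d_4 = (432 - 8^2)/23 = 368/23 = 16, a_4 = floor((20 + 8)/16) = 1.
  m_5 = 16*1 - 8 = 8, d_5 = (432 - 8^2)/16 = 368/16 = 23, a_5 = floor((20 + 8)/23) = 1.
  m_6 = 23*1 - 8 = 15, d_6 = (432 - 15^2)/23 = 207/23 = 9, a_6 = floor((20 + 15)/9) = 3.
  m_7 = 9*3 - 15 = 12, d_7 = (432 - 12^2)/9 = 288/9 = 32, a_7 = floor((20 + 12)/32) = 1.
  m_8 = 32*1 - 12 = 20, d_8 = (432 - 20^2)/32 = 32/32 = 1, a_8 = floor((20 + 20)/1) = 40.
  m_9 = 1*40 - 20 = 20, d_9 = (432 - 20^2)/1 = 32/1 = 32: (m_9, d_9) = (m_1, d_1) = (20, 32), so from here the quotients repeat a_1, ..., a_8; the period length is 8.
So sqrt(432) = [20; (1, 3, 1, 1, 1, 3, 1, 40)] with period length k = 8.
k is even, so the fundamental solution of x^2 - 432y^2 = 1 is (p_{k-1}, q_{k-1}) = (p_7, q_7); compute convergents through index 7.
Convergents (p_i = a_i*p_{i-1} + p_{i-2}, q_i = a_i*q_{i-1} + q_{i-2} with p_{-2}=0, p_{-1}=1, q_{-2}=1, q_{-1}=0):
  i=0: a_0=20, p_0 = 20*1 + 0 = 20, q_0 = 20*0 + 1 = 1.
  i=1: a_1=1, p_1 = 1*20 + 1 = 21, q_1 = 1*1 + 0 = 1.
  i=2: a_2=3, p_2 = 3*21 + 20 = 83, q_2 = 3*1 + 1 = 4.
  i=3: a_3=1, p_3 = 1*83 + 21 = 104, q_3 = 1*4 + 1 = 5.
  i=4: a_4=1, p_4 = 1*104 + 83 = 187, q_4 = 1*5 + 4 = 9.
  i=5: a_5=1, p_5 = 1*187 + 104 = 291, q_5 = 1*9 + 5 = 14.
  i=6: a_6=3, p_6 = 3*291 + 187 = 1060, q_6 = 3*14 + 9 = 51.
  i=7: a_7=1, p_7 = 1*1060 + 291 = 1351, q_7 = 1*51 + 14 = 65.
Check: 1351^2 - 432*65^2 = 1825201 - 1825200 = 1, so (x, y) = (1351, 65) solves the equation, and by the theorem it is the least positive solution.

(x, y) = (1351, 65)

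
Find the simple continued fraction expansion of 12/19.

[0; 1, 1, 1, 2, 2]

Run the Euclidean algorithm on 12 and 19; the successive quotients are the partial quotients a_0, a_1, ... (each step inverts the fractional part left over by the previous one):
  12 = 0*19 + 12, so a_0 = 0.
  19 = 1*12 + 7, so a_1 = 1.
  12 = 1*7 + 5, so a_2 = 1.
  7 = 1*5 + 2, so a_3 = 1.
  5 = 2*2 + 1, so a_4 = 2.
  2 = 2*1 + 0, so a_5 = 2.
The remainder reaches 0 after 6 divisions, so the expansion has 6 partial quotients, read off in order.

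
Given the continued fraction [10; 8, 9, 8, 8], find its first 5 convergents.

10/1, 81/8, 739/73, 5993/592, 48683/4809

Using the convergent recurrence p_i = a_i*p_{i-1} + p_{i-2}, q_i = a_i*q_{i-1} + q_{i-2} with p_{-2}=0, p_{-1}=1, q_{-2}=1, q_{-1}=0:
  i=0: a_0=10, p_0 = 10*1 + 0 = 10, q_0 = 10*0 + 1 = 1.
  i=1: a_1=8, p_1 = 8*10 + 1 = 81, q_1 = 8*1 + 0 = 8.
  i=2: a_2=9, p_2 = 9*81 + 10 = 739, q_2 = 9*8 + 1 = 73.
  i=3: a_3=8, p_3 = 8*739 + 81 = 5993, q_3 = 8*73 + 8 = 592.
  i=4: a_4=8, p_4 = 8*5993 + 739 = 48683, q_4 = 8*592 + 73 = 4809.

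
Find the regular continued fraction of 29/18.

Run the Euclidean algorithm on 29 and 18; the successive quotients are the partial quotients a_0, a_1, ... (each step inverts the fractional part left over by the previous one):
  29 = 1*18 + 11, so a_0 = 1.
  18 = 1*11 + 7, so a_1 = 1.
  11 = 1*7 + 4, so a_2 = 1.
  7 = 1*4 + 3, so a_3 = 1.
  4 = 1*3 + 1, so a_4 = 1.
  3 = 3*1 + 0, so a_5 = 3.
The remainder reaches 0 after 6 divisions, so the expansion has 6 partial quotients, read off in order.

[1; 1, 1, 1, 1, 3]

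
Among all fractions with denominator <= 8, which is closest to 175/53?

23/7

Expand x = 175/53 as a continued fraction with the Euclidean algorithm:
  175 = 3*53 + 16, so a_0 = 3.
  53 = 3*16 + 5, so a_1 = 3.
  16 = 3*5 + 1, so a_2 = 3.
  5 = 5*1 + 0, so a_3 = 5.
so x = [3; 3, 3, 5].
Convergents (p_i = a_i*p_{i-1} + p_{i-2}, q_i = a_i*q_{i-1} + q_{i-2} with p_{-2}=0, p_{-1}=1, q_{-2}=1, q_{-1}=0), until the denominator exceeds 8:
  i=0: a_0=3, p_0 = 3*1 + 0 = 3, q_0 = 3*0 + 1 = 1.
  i=1: a_1=3, p_1 = 3*3 + 1 = 10, q_1 = 3*1 + 0 = 3.
  i=2: a_2=3, p_2 = 3*10 + 3 = 33, q_2 = 3*3 + 1 = 10.
q_2 = 10 > 8, so the last convergent with denominator <= 8 is p_1/q_1 = 10/3.
The closest fraction with denominator <= 8 is either p_1/q_1 or the intermediate fraction (k*p_1 + p_0)/(k*q_1 + q_0) with the largest k >= 1 whose denominator stays <= 8; these approach x as k grows, and every other convergent or intermediate fraction in range is farther away.
Largest k: floor((8 - q_0)/q_1) = floor((8 - 1)/3) = 2.
That gives (2*10 + 3)/(2*3 + 1) = 23/7.
Compare the errors: |x - 10/3| = |175*3 - 10*53|/(53*3) = 5/159, and |x - 23/7| = |175*7 - 23*53|/(53*7) = 6/371.
Cross-multiplying, 6*159 = 954 < 1855 = 5*371, so 6/371 is smaller: the intermediate fraction 23/7 is closer to x than 10/3.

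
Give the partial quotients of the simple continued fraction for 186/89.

Run the Euclidean algorithm on 186 and 89; the successive quotients are the partial quotients a_0, a_1, ... (each step inverts the fractional part left over by the previous one):
  186 = 2*89 + 8, so a_0 = 2.
  89 = 11*8 + 1, so a_1 = 11.
  8 = 8*1 + 0, so a_2 = 8.
The remainder reaches 0 after 3 divisions, so the expansion has 3 partial quotients, read off in order.

[2; 11, 8]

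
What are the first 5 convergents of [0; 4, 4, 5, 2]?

Using the convergent recurrence p_i = a_i*p_{i-1} + p_{i-2}, q_i = a_i*q_{i-1} + q_{i-2} with p_{-2}=0, p_{-1}=1, q_{-2}=1, q_{-1}=0:
  i=0: a_0=0, p_0 = 0*1 + 0 = 0, q_0 = 0*0 + 1 = 1.
  i=1: a_1=4, p_1 = 4*0 + 1 = 1, q_1 = 4*1 + 0 = 4.
  i=2: a_2=4, p_2 = 4*1 + 0 = 4, q_2 = 4*4 + 1 = 17.
  i=3: a_3=5, p_3 = 5*4 + 1 = 21, q_3 = 5*17 + 4 = 89.
  i=4: a_4=2, p_4 = 2*21 + 4 = 46, q_4 = 2*89 + 17 = 195.

0/1, 1/4, 4/17, 21/89, 46/195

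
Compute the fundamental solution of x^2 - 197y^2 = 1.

First expand sqrt(197) as a continued fraction. With x_i = (sqrt(197) + m_i)/d_i and (m_0, d_0) = (0, 1): a_0 = floor(sqrt(197)) = 14, since 14^2 = 196 <= 197 < 225 = 15^2.
Iterate m_{i+1} = d_i*a_i - m_i, d_{i+1} = (197 - m_{i+1}^2)/d_i, a_{i+1} = floor((a_0 + m_{i+1})/d_{i+1}):
  m_1 = 1*14 - 0 = 14, d_1 = (197 - 14^2)/1 = 1/1 = 1, a_1 = floor((14 + 14)/1) = 28.
  m_2 = 1*28 - 14 = 14, d_2 = (197 - 14^2)/1 = 1/1 = 1: (m_2, d_2) = (m_1, d_1) = (14, 1), so from here the quotient a_1 repeats; the period length is 1.
So sqrt(197) = [14; (28)] with period length k = 1.
k is odd, so (p_{k-1}, q_{k-1}) only solves x^2 - 197y^2 = -1 and the fundamental solution of x^2 - 197y^2 = 1 is (p_{2k-1}, q_{2k-1}) = (p_1, q_1); compute convergents through index 1, running through the period twice.
Convergents (p_i = a_i*p_{i-1} + p_{i-2}, q_i = a_i*q_{i-1} + q_{i-2} with p_{-2}=0, p_{-1}=1, q_{-2}=1, q_{-1}=0):
  i=0: a_0=14, p_0 = 14*1 + 0 = 14, q_0 = 14*0 + 1 = 1.
  i=1: a_1=28, p_1 = 28*14 + 1 = 393, q_1 = 28*1 + 0 = 28.
Indeed p_0^2 - 197*q_0^2 = 196 - 197 = -1, not +1.
Check: 393^2 - 197*28^2 = 154449 - 154448 = 1, so (x, y) = (393, 28) solves the equation, and by the theorem it is the least positive solution.

(x, y) = (393, 28)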